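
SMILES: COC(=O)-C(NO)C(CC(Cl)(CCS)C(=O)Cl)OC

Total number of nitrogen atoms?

1

The symbol for nitrogen appears 1 time in the SMILES.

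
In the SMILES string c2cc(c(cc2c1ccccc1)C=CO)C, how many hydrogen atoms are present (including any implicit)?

Hydrogens are implicit in SMILES; fill each atom to its normal valence:
  8 × C (aromatic): 1 H each → 8
  4 × C (aromatic): no H
  2 × C: 1 H each → 2
  1 × C: 3 H
  1 × O: 1 H
  Total hydrogens = 14.

14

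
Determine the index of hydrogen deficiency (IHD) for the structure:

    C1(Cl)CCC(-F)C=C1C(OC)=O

Molecular formula from the SMILES: C8H10ClFO2.
DoU = (2C + 2 + N − H − X)/2 = (2·8 + 2 + 0 − 10 − 2)/2 = 6/2 = 3.
(Structurally: 1 ring(s) + 2 π bond(s) = 3.)

3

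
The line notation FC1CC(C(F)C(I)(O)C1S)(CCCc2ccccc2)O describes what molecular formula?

Heavy atoms from the SMILES: 15 C, 2 F, 1 I, 2 O, 1 S.
Implicit hydrogens by atom environment:
  5 × C (aromatic): 1 H each → 5
  4 × C: 2 H each → 8
  3 × C: 1 H each → 3
  2 × C: no H
  2 × F: no H
  2 × O: 1 H each → 2
  1 × C (aromatic): no H
  1 × I: no H
  1 × S: 1 H
  Total hydrogens = 19.
Molecular formula: C15H19F2IO2S

C15H19F2IO2S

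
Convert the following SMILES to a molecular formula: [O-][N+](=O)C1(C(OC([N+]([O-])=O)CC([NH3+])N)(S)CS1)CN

Heavy atoms from the SMILES: 7 C, 5 N, 5 O, 2 S.
Implicit hydrogens by atom environment:
  3 × C: 2 H each → 6
  3 × O: no H
  2 × C: 1 H each → 2
  2 × C: no H
  2 × N: 2 H each → 4
  2 × N (charge +1): no H
  2 × O (charge -1): no H
  1 × N (charge +1): 3 H
  1 × S: 1 H
  1 × S: no H
  Total hydrogens = 16.
Net charge +1.
Molecular formula: C7H16N5O5S2+

C7H16N5O5S2+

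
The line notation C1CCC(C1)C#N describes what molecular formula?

C6H9N

Heavy atoms from the SMILES: 6 C, 1 N.
Implicit hydrogens by atom environment:
  4 × C: 2 H each → 8
  1 × C: 1 H
  1 × C: no H
  1 × N: no H
  Total hydrogens = 9.
Molecular formula: C6H9N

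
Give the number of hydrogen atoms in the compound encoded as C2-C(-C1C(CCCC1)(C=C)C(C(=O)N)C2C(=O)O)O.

21

Hydrogens are implicit in SMILES; fill each atom to its normal valence:
  6 × C: 2 H each → 12
  5 × C: 1 H each → 5
  3 × C: no H
  2 × O: 1 H each → 2
  2 × O: no H
  1 × N: 2 H
  Total hydrogens = 21.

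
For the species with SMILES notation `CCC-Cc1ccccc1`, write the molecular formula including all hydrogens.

C10H14

Heavy atoms from the SMILES: 10 C.
Implicit hydrogens by atom environment:
  5 × C (aromatic): 1 H each → 5
  3 × C: 2 H each → 6
  1 × C: 3 H
  1 × C (aromatic): no H
  Total hydrogens = 14.
Molecular formula: C10H14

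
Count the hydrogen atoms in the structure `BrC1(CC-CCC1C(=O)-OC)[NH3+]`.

Hydrogens are implicit in SMILES; fill each atom to its normal valence:
  4 × C: 2 H each → 8
  2 × C: no H
  2 × O: no H
  1 × Br: no H
  1 × C: 3 H
  1 × C: 1 H
  1 × N (charge +1): 3 H
  Total hydrogens = 15.

15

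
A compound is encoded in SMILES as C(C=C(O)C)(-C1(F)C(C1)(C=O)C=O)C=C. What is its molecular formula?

C11H13FO3

Heavy atoms from the SMILES: 11 C, 1 F, 3 O.
Implicit hydrogens by atom environment:
  5 × C: 1 H each → 5
  3 × C: no H
  2 × C: 2 H each → 4
  2 × O: no H
  1 × C: 3 H
  1 × F: no H
  1 × O: 1 H
  Total hydrogens = 13.
Molecular formula: C11H13FO3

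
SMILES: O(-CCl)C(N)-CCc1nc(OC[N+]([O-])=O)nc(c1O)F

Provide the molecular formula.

Heavy atoms from the SMILES: 9 C, 1 Cl, 1 F, 4 N, 5 O.
Implicit hydrogens by atom environment:
  4 × C: 2 H each → 8
  4 × C (aromatic): no H
  3 × O: no H
  2 × N (aromatic): no H
  1 × C: 1 H
  1 × Cl: no H
  1 × F: no H
  1 × N: 2 H
  1 × N (charge +1): no H
  1 × O: 1 H
  1 × O (charge -1): no H
  Total hydrogens = 12.
Molecular formula: C9H12ClFN4O5

C9H12ClFN4O5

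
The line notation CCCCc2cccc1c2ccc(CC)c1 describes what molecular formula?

Heavy atoms from the SMILES: 16 C.
Implicit hydrogens by atom environment:
  6 × C (aromatic): 1 H each → 6
  4 × C: 2 H each → 8
  4 × C (aromatic): no H
  2 × C: 3 H each → 6
  Total hydrogens = 20.
Molecular formula: C16H20

C16H20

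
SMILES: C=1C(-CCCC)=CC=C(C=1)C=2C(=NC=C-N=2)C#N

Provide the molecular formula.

Heavy atoms from the SMILES: 15 C, 3 N.
Implicit hydrogens by atom environment:
  6 × C (aromatic): 1 H each → 6
  4 × C (aromatic): no H
  3 × C: 2 H each → 6
  2 × N (aromatic): no H
  1 × C: 3 H
  1 × C: no H
  1 × N: no H
  Total hydrogens = 15.
Molecular formula: C15H15N3

C15H15N3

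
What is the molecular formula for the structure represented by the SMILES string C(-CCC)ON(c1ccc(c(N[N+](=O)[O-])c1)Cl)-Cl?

Heavy atoms from the SMILES: 10 C, 2 Cl, 3 N, 3 O.
Implicit hydrogens by atom environment:
  3 × C: 2 H each → 6
  3 × C (aromatic): 1 H each → 3
  3 × C (aromatic): no H
  2 × Cl: no H
  2 × O: no H
  1 × C: 3 H
  1 × N: 1 H
  1 × N: no H
  1 × N (charge +1): no H
  1 × O (charge -1): no H
  Total hydrogens = 13.
Molecular formula: C10H13Cl2N3O3

C10H13Cl2N3O3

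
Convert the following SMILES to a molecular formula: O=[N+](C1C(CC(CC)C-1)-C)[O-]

C8H15NO2

Heavy atoms from the SMILES: 8 C, 1 N, 2 O.
Implicit hydrogens by atom environment:
  3 × C: 2 H each → 6
  3 × C: 1 H each → 3
  2 × C: 3 H each → 6
  1 × N (charge +1): no H
  1 × O: no H
  1 × O (charge -1): no H
  Total hydrogens = 15.
Molecular formula: C8H15NO2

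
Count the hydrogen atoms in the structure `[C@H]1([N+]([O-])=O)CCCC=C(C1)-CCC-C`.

19

Hydrogens are implicit in SMILES; fill each atom to its normal valence:
  7 × C: 2 H each → 14
  2 × C: 1 H each → 2
  1 × C: 3 H
  1 × C: no H
  1 × N (charge +1): no H
  1 × O: no H
  1 × O (charge -1): no H
  Total hydrogens = 19.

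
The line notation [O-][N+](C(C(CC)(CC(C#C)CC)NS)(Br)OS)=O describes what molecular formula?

C10H17BrN2O3S2

Heavy atoms from the SMILES: 1 Br, 10 C, 2 N, 3 O, 2 S.
Implicit hydrogens by atom environment:
  3 × C: 2 H each → 6
  3 × C: no H
  2 × C: 3 H each → 6
  2 × C: 1 H each → 2
  2 × O: no H
  2 × S: 1 H each → 2
  1 × Br: no H
  1 × N: 1 H
  1 × N (charge +1): no H
  1 × O (charge -1): no H
  Total hydrogens = 17.
Molecular formula: C10H17BrN2O3S2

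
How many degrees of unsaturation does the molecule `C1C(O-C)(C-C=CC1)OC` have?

Molecular formula from the SMILES: C8H14O2.
DoU = (2C + 2 + N − H − X)/2 = (2·8 + 2 + 0 − 14 − 0)/2 = 4/2 = 2.
(Structurally: 1 ring(s) + 1 π bond(s) = 2.)

2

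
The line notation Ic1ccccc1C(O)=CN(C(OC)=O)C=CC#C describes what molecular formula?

Heavy atoms from the SMILES: 14 C, 1 I, 1 N, 3 O.
Implicit hydrogens by atom environment:
  4 × C: 1 H each → 4
  4 × C (aromatic): 1 H each → 4
  3 × C: no H
  2 × C (aromatic): no H
  2 × O: no H
  1 × C: 3 H
  1 × I: no H
  1 × N: no H
  1 × O: 1 H
  Total hydrogens = 12.
Molecular formula: C14H12INO3

C14H12INO3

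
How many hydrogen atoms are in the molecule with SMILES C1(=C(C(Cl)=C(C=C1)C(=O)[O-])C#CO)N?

5

Hydrogens are implicit in SMILES; fill each atom to its normal valence:
  4 × C (aromatic): no H
  3 × C: no H
  2 × C (aromatic): 1 H each → 2
  1 × Cl: no H
  1 × N: 2 H
  1 × O: 1 H
  1 × O: no H
  1 × O (charge -1): no H
  Total hydrogens = 5.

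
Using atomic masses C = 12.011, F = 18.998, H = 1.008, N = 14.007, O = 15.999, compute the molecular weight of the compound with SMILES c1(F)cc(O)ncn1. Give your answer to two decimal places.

Molecular formula: C4H3FN2O.
M = 4×12.011 + 1×18.998 + 3×1.008 + 2×14.007 + 1×15.999 = 114.08 g/mol.

114.08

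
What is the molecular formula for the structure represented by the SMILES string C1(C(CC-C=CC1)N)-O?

C7H13NO

Heavy atoms from the SMILES: 7 C, 1 N, 1 O.
Implicit hydrogens by atom environment:
  4 × C: 1 H each → 4
  3 × C: 2 H each → 6
  1 × N: 2 H
  1 × O: 1 H
  Total hydrogens = 13.
Molecular formula: C7H13NO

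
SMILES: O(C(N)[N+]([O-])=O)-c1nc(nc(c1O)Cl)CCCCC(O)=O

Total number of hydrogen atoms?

13

Hydrogens are implicit in SMILES; fill each atom to its normal valence:
  4 × C: 2 H each → 8
  4 × C (aromatic): no H
  3 × O: no H
  2 × N (aromatic): no H
  2 × O: 1 H each → 2
  1 × C: 1 H
  1 × C: no H
  1 × Cl: no H
  1 × N: 2 H
  1 × N (charge +1): no H
  1 × O (charge -1): no H
  Total hydrogens = 13.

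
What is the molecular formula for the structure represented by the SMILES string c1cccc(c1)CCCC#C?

Heavy atoms from the SMILES: 11 C.
Implicit hydrogens by atom environment:
  5 × C (aromatic): 1 H each → 5
  3 × C: 2 H each → 6
  1 × C: 1 H
  1 × C: no H
  1 × C (aromatic): no H
  Total hydrogens = 12.
Molecular formula: C11H12

C11H12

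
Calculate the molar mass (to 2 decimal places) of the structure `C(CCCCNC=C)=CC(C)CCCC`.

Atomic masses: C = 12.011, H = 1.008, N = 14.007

Molecular formula: C14H27N.
M = 14×12.011 + 27×1.008 + 1×14.007 = 209.38 g/mol.

209.38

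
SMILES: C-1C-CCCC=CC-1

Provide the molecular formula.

Heavy atoms from the SMILES: 8 C.
Implicit hydrogens by atom environment:
  6 × C: 2 H each → 12
  2 × C: 1 H each → 2
  Total hydrogens = 14.
Molecular formula: C8H14

C8H14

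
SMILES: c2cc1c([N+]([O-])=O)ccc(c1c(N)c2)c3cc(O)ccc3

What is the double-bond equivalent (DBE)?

12

Molecular formula from the SMILES: C16H12N2O3.
DoU = (2C + 2 + N − H − X)/2 = (2·16 + 2 + 2 − 12 − 0)/2 = 24/2 = 12.
(Structurally: 3 ring(s) + 9 π bond(s) = 12.)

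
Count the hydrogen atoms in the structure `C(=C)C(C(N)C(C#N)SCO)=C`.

Hydrogens are implicit in SMILES; fill each atom to its normal valence:
  3 × C: 2 H each → 6
  3 × C: 1 H each → 3
  2 × C: no H
  1 × N: 2 H
  1 × N: no H
  1 × O: 1 H
  1 × S: no H
  Total hydrogens = 12.

12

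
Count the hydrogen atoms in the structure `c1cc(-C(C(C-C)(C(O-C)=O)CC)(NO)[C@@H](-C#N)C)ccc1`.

Hydrogens are implicit in SMILES; fill each atom to its normal valence:
  5 × C (aromatic): 1 H each → 5
  4 × C: 3 H each → 12
  4 × C: no H
  2 × C: 2 H each → 4
  2 × O: no H
  1 × C: 1 H
  1 × C (aromatic): no H
  1 × N: 1 H
  1 × N: no H
  1 × O: 1 H
  Total hydrogens = 24.

24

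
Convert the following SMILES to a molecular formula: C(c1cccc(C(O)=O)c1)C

C9H10O2

Heavy atoms from the SMILES: 9 C, 2 O.
Implicit hydrogens by atom environment:
  4 × C (aromatic): 1 H each → 4
  2 × C (aromatic): no H
  1 × C: 3 H
  1 × C: 2 H
  1 × C: no H
  1 × O: 1 H
  1 × O: no H
  Total hydrogens = 10.
Molecular formula: C9H10O2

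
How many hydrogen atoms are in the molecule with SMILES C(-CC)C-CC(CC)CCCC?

Hydrogens are implicit in SMILES; fill each atom to its normal valence:
  8 × C: 2 H each → 16
  3 × C: 3 H each → 9
  1 × C: 1 H
  Total hydrogens = 26.

26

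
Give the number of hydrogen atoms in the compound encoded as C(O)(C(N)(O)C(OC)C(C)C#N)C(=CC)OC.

Hydrogens are implicit in SMILES; fill each atom to its normal valence:
  4 × C: 3 H each → 12
  4 × C: 1 H each → 4
  3 × C: no H
  2 × O: 1 H each → 2
  2 × O: no H
  1 × N: 2 H
  1 × N: no H
  Total hydrogens = 20.

20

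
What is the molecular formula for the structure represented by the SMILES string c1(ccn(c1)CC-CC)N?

Heavy atoms from the SMILES: 8 C, 2 N.
Implicit hydrogens by atom environment:
  3 × C: 2 H each → 6
  3 × C (aromatic): 1 H each → 3
  1 × C: 3 H
  1 × C (aromatic): no H
  1 × N: 2 H
  1 × N (aromatic): no H
  Total hydrogens = 14.
Molecular formula: C8H14N2

C8H14N2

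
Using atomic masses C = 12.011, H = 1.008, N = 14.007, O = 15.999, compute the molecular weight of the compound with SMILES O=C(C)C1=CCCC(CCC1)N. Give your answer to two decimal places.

Molecular formula: C10H17NO.
M = 10×12.011 + 17×1.008 + 1×14.007 + 1×15.999 = 167.25 g/mol.

167.25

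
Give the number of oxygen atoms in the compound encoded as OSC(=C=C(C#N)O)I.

2

The symbol for oxygen appears 2 times in the SMILES.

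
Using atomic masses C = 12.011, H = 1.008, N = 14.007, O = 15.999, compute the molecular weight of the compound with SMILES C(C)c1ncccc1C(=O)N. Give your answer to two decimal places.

Molecular formula: C8H10N2O.
M = 8×12.011 + 10×1.008 + 2×14.007 + 1×15.999 = 150.18 g/mol.

150.18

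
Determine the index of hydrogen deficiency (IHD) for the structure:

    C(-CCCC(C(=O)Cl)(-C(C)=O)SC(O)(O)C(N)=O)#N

5

Molecular formula from the SMILES: C10H13ClN2O5S.
DoU = (2C + 2 + N − H − X)/2 = (2·10 + 2 + 2 − 13 − 1)/2 = 10/2 = 5.
(Structurally: 0 ring(s) + 5 π bond(s) = 5.)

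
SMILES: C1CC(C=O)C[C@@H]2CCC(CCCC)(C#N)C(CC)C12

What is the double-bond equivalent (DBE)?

Molecular formula from the SMILES: C18H29NO.
DoU = (2C + 2 + N − H − X)/2 = (2·18 + 2 + 1 − 29 − 0)/2 = 10/2 = 5.
(Structurally: 2 ring(s) + 3 π bond(s) = 5.)

5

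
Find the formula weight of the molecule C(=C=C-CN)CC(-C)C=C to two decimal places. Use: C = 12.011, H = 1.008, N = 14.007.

Molecular formula: C9H15N.
M = 9×12.011 + 15×1.008 + 1×14.007 = 137.23 g/mol.

137.23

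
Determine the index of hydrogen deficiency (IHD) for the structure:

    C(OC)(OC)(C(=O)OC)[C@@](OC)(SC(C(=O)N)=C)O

3

Molecular formula from the SMILES: C10H17NO7S.
DoU = (2C + 2 + N − H − X)/2 = (2·10 + 2 + 1 − 17 − 0)/2 = 6/2 = 3.
(Structurally: 0 ring(s) + 3 π bond(s) = 3.)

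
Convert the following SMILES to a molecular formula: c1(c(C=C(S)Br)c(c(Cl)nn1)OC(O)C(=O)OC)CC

C11H12BrClN2O4S

Heavy atoms from the SMILES: 1 Br, 11 C, 1 Cl, 2 N, 4 O, 1 S.
Implicit hydrogens by atom environment:
  4 × C (aromatic): no H
  3 × O: no H
  2 × C: 3 H each → 6
  2 × C: 1 H each → 2
  2 × C: no H
  2 × N (aromatic): no H
  1 × Br: no H
  1 × C: 2 H
  1 × Cl: no H
  1 × O: 1 H
  1 × S: 1 H
  Total hydrogens = 12.
Molecular formula: C11H12BrClN2O4S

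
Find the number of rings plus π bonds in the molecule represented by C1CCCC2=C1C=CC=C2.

Molecular formula from the SMILES: C10H12.
DoU = (2C + 2 + N − H − X)/2 = (2·10 + 2 + 0 − 12 − 0)/2 = 10/2 = 5.
(Structurally: 2 ring(s) + 3 π bond(s) = 5.)

5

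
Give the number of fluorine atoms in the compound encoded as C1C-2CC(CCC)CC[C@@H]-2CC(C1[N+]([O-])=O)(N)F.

The symbol for fluorine appears 1 time in the SMILES.

1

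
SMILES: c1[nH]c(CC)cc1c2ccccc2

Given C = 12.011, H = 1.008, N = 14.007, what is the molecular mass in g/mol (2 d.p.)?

Molecular formula: C12H13N.
M = 12×12.011 + 13×1.008 + 1×14.007 = 171.24 g/mol.

171.24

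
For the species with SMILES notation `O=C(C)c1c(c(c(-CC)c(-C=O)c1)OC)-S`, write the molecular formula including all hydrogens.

Heavy atoms from the SMILES: 12 C, 3 O, 1 S.
Implicit hydrogens by atom environment:
  5 × C (aromatic): no H
  3 × C: 3 H each → 9
  3 × O: no H
  1 × C: 2 H
  1 × C (aromatic): 1 H
  1 × C: 1 H
  1 × C: no H
  1 × S: 1 H
  Total hydrogens = 14.
Molecular formula: C12H14O3S

C12H14O3S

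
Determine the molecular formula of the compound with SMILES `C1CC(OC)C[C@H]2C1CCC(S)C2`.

C11H20OS

Heavy atoms from the SMILES: 11 C, 1 O, 1 S.
Implicit hydrogens by atom environment:
  6 × C: 2 H each → 12
  4 × C: 1 H each → 4
  1 × C: 3 H
  1 × O: no H
  1 × S: 1 H
  Total hydrogens = 20.
Molecular formula: C11H20OS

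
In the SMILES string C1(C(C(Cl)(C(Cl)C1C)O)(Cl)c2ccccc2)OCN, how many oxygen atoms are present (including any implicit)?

The symbol for oxygen appears 2 times in the SMILES.

2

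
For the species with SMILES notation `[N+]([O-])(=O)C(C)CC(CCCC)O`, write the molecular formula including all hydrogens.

Heavy atoms from the SMILES: 8 C, 1 N, 3 O.
Implicit hydrogens by atom environment:
  4 × C: 2 H each → 8
  2 × C: 3 H each → 6
  2 × C: 1 H each → 2
  1 × N (charge +1): no H
  1 × O: 1 H
  1 × O: no H
  1 × O (charge -1): no H
  Total hydrogens = 17.
Molecular formula: C8H17NO3

C8H17NO3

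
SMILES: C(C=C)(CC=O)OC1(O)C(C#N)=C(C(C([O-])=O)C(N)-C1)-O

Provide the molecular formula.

Heavy atoms from the SMILES: 13 C, 2 N, 6 O.
Implicit hydrogens by atom environment:
  5 × C: 1 H each → 5
  5 × C: no H
  3 × C: 2 H each → 6
  3 × O: no H
  2 × O: 1 H each → 2
  1 × N: 2 H
  1 × N: no H
  1 × O (charge -1): no H
  Total hydrogens = 15.
Net charge -1.
Molecular formula: C13H15N2O6-

C13H15N2O6-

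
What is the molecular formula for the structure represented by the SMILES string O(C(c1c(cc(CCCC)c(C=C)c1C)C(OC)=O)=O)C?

C17H22O4

Heavy atoms from the SMILES: 17 C, 4 O.
Implicit hydrogens by atom environment:
  5 × C (aromatic): no H
  4 × C: 3 H each → 12
  4 × C: 2 H each → 8
  4 × O: no H
  2 × C: no H
  1 × C (aromatic): 1 H
  1 × C: 1 H
  Total hydrogens = 22.
Molecular formula: C17H22O4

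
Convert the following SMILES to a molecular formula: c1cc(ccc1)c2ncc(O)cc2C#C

Heavy atoms from the SMILES: 13 C, 1 N, 1 O.
Implicit hydrogens by atom environment:
  7 × C (aromatic): 1 H each → 7
  4 × C (aromatic): no H
  1 × C: 1 H
  1 × C: no H
  1 × N (aromatic): no H
  1 × O: 1 H
  Total hydrogens = 9.
Molecular formula: C13H9NO

C13H9NO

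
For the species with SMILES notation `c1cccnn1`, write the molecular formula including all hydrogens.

Heavy atoms from the SMILES: 4 C, 2 N.
Implicit hydrogens by atom environment:
  4 × C (aromatic): 1 H each → 4
  2 × N (aromatic): no H
  Total hydrogens = 4.
Molecular formula: C4H4N2

C4H4N2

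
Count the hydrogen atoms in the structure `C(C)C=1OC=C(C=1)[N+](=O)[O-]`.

Hydrogens are implicit in SMILES; fill each atom to its normal valence:
  2 × C (aromatic): 1 H each → 2
  2 × C (aromatic): no H
  1 × C: 3 H
  1 × C: 2 H
  1 × N (charge +1): no H
  1 × O (aromatic): no H
  1 × O: no H
  1 × O (charge -1): no H
  Total hydrogens = 7.

7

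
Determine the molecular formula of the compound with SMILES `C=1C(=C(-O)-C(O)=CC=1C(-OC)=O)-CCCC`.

C12H16O4

Heavy atoms from the SMILES: 12 C, 4 O.
Implicit hydrogens by atom environment:
  4 × C (aromatic): no H
  3 × C: 2 H each → 6
  2 × C: 3 H each → 6
  2 × C (aromatic): 1 H each → 2
  2 × O: 1 H each → 2
  2 × O: no H
  1 × C: no H
  Total hydrogens = 16.
Molecular formula: C12H16O4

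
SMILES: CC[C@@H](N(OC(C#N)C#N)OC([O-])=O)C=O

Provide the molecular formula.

Heavy atoms from the SMILES: 8 C, 3 N, 5 O.
Implicit hydrogens by atom environment:
  4 × O: no H
  3 × C: 1 H each → 3
  3 × C: no H
  3 × N: no H
  1 × C: 3 H
  1 × C: 2 H
  1 × O (charge -1): no H
  Total hydrogens = 8.
Net charge -1.
Molecular formula: C8H8N3O5-

C8H8N3O5-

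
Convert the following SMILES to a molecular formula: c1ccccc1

Heavy atoms from the SMILES: 6 C.
Implicit hydrogens by atom environment:
  6 × C (aromatic): 1 H each → 6
  Total hydrogens = 6.
Molecular formula: C6H6

C6H6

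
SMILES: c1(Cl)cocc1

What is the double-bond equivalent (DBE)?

Molecular formula from the SMILES: C4H3ClO.
DoU = (2C + 2 + N − H − X)/2 = (2·4 + 2 + 0 − 3 − 1)/2 = 6/2 = 3.
(Structurally: 1 ring(s) + 2 π bond(s) = 3.)

3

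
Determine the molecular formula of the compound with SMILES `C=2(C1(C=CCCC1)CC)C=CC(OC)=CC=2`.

Heavy atoms from the SMILES: 15 C, 1 O.
Implicit hydrogens by atom environment:
  4 × C: 2 H each → 8
  4 × C (aromatic): 1 H each → 4
  2 × C: 3 H each → 6
  2 × C: 1 H each → 2
  2 × C (aromatic): no H
  1 × C: no H
  1 × O: no H
  Total hydrogens = 20.
Molecular formula: C15H20O

C15H20O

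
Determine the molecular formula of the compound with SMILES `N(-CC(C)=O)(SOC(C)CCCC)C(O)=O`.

Heavy atoms from the SMILES: 10 C, 1 N, 4 O, 1 S.
Implicit hydrogens by atom environment:
  4 × C: 2 H each → 8
  3 × C: 3 H each → 9
  3 × O: no H
  2 × C: no H
  1 × C: 1 H
  1 × N: no H
  1 × O: 1 H
  1 × S: no H
  Total hydrogens = 19.
Molecular formula: C10H19NO4S

C10H19NO4S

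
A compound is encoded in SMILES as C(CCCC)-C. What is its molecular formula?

Heavy atoms from the SMILES: 6 C.
Implicit hydrogens by atom environment:
  4 × C: 2 H each → 8
  2 × C: 3 H each → 6
  Total hydrogens = 14.
Molecular formula: C6H14

C6H14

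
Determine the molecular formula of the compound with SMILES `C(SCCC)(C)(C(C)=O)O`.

C7H14O2S

Heavy atoms from the SMILES: 7 C, 2 O, 1 S.
Implicit hydrogens by atom environment:
  3 × C: 3 H each → 9
  2 × C: 2 H each → 4
  2 × C: no H
  1 × O: 1 H
  1 × O: no H
  1 × S: no H
  Total hydrogens = 14.
Molecular formula: C7H14O2S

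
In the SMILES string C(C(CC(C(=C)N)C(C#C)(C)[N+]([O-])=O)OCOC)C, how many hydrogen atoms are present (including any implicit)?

22

Hydrogens are implicit in SMILES; fill each atom to its normal valence:
  4 × C: 2 H each → 8
  3 × C: 3 H each → 9
  3 × C: 1 H each → 3
  3 × C: no H
  3 × O: no H
  1 × N: 2 H
  1 × N (charge +1): no H
  1 × O (charge -1): no H
  Total hydrogens = 22.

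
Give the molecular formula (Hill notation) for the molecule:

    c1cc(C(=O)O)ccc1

C7H6O2

Heavy atoms from the SMILES: 7 C, 2 O.
Implicit hydrogens by atom environment:
  5 × C (aromatic): 1 H each → 5
  1 × C (aromatic): no H
  1 × C: no H
  1 × O: 1 H
  1 × O: no H
  Total hydrogens = 6.
Molecular formula: C7H6O2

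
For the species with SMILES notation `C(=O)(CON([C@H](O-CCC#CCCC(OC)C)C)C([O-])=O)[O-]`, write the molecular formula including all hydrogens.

Heavy atoms from the SMILES: 14 C, 1 N, 7 O.
Implicit hydrogens by atom environment:
  5 × C: 2 H each → 10
  5 × O: no H
  4 × C: no H
  3 × C: 3 H each → 9
  2 × C: 1 H each → 2
  2 × O (charge -1): no H
  1 × N: no H
  Total hydrogens = 21.
Net charge -2.
Molecular formula: [C14H21NO7]2-

[C14H21NO7]2-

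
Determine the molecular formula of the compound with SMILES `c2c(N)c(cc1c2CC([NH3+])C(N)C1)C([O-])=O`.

C11H15N3O2

Heavy atoms from the SMILES: 11 C, 3 N, 2 O.
Implicit hydrogens by atom environment:
  4 × C (aromatic): no H
  2 × C: 2 H each → 4
  2 × C (aromatic): 1 H each → 2
  2 × C: 1 H each → 2
  2 × N: 2 H each → 4
  1 × C: no H
  1 × N (charge +1): 3 H
  1 × O: no H
  1 × O (charge -1): no H
  Total hydrogens = 15.
Molecular formula: C11H15N3O2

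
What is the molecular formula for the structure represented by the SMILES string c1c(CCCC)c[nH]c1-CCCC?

Heavy atoms from the SMILES: 12 C, 1 N.
Implicit hydrogens by atom environment:
  6 × C: 2 H each → 12
  2 × C: 3 H each → 6
  2 × C (aromatic): 1 H each → 2
  2 × C (aromatic): no H
  1 × N (aromatic): 1 H
  Total hydrogens = 21.
Molecular formula: C12H21N

C12H21N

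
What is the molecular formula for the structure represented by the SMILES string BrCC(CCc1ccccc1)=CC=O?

C12H13BrO

Heavy atoms from the SMILES: 1 Br, 12 C, 1 O.
Implicit hydrogens by atom environment:
  5 × C (aromatic): 1 H each → 5
  3 × C: 2 H each → 6
  2 × C: 1 H each → 2
  1 × Br: no H
  1 × C: no H
  1 × C (aromatic): no H
  1 × O: no H
  Total hydrogens = 13.
Molecular formula: C12H13BrO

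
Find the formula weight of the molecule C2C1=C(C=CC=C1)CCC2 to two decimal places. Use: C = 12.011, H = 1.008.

132.21

Molecular formula: C10H12.
M = 10×12.011 + 12×1.008 = 132.21 g/mol.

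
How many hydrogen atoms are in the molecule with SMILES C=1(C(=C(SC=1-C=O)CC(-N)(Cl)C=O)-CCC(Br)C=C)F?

Hydrogens are implicit in SMILES; fill each atom to its normal valence:
  4 × C: 2 H each → 8
  4 × C: 1 H each → 4
  4 × C (aromatic): no H
  2 × O: no H
  1 × Br: no H
  1 × C: no H
  1 × Cl: no H
  1 × F: no H
  1 × N: 2 H
  1 × S (aromatic): no H
  Total hydrogens = 14.

14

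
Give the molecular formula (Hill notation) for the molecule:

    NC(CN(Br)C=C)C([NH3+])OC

Heavy atoms from the SMILES: 1 Br, 6 C, 3 N, 1 O.
Implicit hydrogens by atom environment:
  3 × C: 1 H each → 3
  2 × C: 2 H each → 4
  1 × Br: no H
  1 × C: 3 H
  1 × N (charge +1): 3 H
  1 × N: 2 H
  1 × N: no H
  1 × O: no H
  Total hydrogens = 15.
Net charge +1.
Molecular formula: C6H15BrN3O+

C6H15BrN3O+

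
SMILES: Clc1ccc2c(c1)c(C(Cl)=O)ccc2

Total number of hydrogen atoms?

Hydrogens are implicit in SMILES; fill each atom to its normal valence:
  6 × C (aromatic): 1 H each → 6
  4 × C (aromatic): no H
  2 × Cl: no H
  1 × C: no H
  1 × O: no H
  Total hydrogens = 6.

6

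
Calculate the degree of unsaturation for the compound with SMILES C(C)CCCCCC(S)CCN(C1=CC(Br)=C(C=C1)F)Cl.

4

Molecular formula from the SMILES: C16H24BrClFNS.
DoU = (2C + 2 + N − H − X)/2 = (2·16 + 2 + 1 − 24 − 3)/2 = 8/2 = 4.
(Structurally: 1 ring(s) + 3 π bond(s) = 4.)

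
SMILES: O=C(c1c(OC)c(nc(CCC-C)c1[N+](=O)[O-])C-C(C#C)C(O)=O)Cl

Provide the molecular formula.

Heavy atoms from the SMILES: 16 C, 1 Cl, 2 N, 6 O.
Implicit hydrogens by atom environment:
  5 × C (aromatic): no H
  4 × C: 2 H each → 8
  4 × O: no H
  3 × C: no H
  2 × C: 3 H each → 6
  2 × C: 1 H each → 2
  1 × Cl: no H
  1 × N (aromatic): no H
  1 × N (charge +1): no H
  1 × O: 1 H
  1 × O (charge -1): no H
  Total hydrogens = 17.
Molecular formula: C16H17ClN2O6

C16H17ClN2O6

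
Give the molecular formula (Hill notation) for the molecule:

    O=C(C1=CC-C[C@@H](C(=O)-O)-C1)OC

Heavy atoms from the SMILES: 9 C, 4 O.
Implicit hydrogens by atom environment:
  3 × C: 2 H each → 6
  3 × C: no H
  3 × O: no H
  2 × C: 1 H each → 2
  1 × C: 3 H
  1 × O: 1 H
  Total hydrogens = 12.
Molecular formula: C9H12O4

C9H12O4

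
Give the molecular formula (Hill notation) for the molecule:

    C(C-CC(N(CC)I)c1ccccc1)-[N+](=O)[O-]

C12H17IN2O2

Heavy atoms from the SMILES: 12 C, 1 I, 2 N, 2 O.
Implicit hydrogens by atom environment:
  5 × C (aromatic): 1 H each → 5
  4 × C: 2 H each → 8
  1 × C: 3 H
  1 × C: 1 H
  1 × C (aromatic): no H
  1 × I: no H
  1 × N: no H
  1 × N (charge +1): no H
  1 × O: no H
  1 × O (charge -1): no H
  Total hydrogens = 17.
Molecular formula: C12H17IN2O2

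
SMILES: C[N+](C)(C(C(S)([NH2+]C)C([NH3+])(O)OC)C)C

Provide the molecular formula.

Heavy atoms from the SMILES: 9 C, 3 N, 2 O, 1 S.
Implicit hydrogens by atom environment:
  6 × C: 3 H each → 18
  2 × C: no H
  1 × C: 1 H
  1 × N (charge +1): 3 H
  1 × N (charge +1): 2 H
  1 × N (charge +1): no H
  1 × O: 1 H
  1 × O: no H
  1 × S: 1 H
  Total hydrogens = 26.
Net charge +3.
Molecular formula: [C9H26N3O2S]3+

[C9H26N3O2S]3+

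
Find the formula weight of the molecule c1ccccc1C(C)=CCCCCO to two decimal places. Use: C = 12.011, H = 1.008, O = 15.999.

Molecular formula: C13H18O.
M = 13×12.011 + 18×1.008 + 1×15.999 = 190.29 g/mol.

190.29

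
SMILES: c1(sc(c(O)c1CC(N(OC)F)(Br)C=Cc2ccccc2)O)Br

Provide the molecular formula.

Heavy atoms from the SMILES: 2 Br, 15 C, 1 F, 1 N, 3 O, 1 S.
Implicit hydrogens by atom environment:
  5 × C (aromatic): 1 H each → 5
  5 × C (aromatic): no H
  2 × Br: no H
  2 × C: 1 H each → 2
  2 × O: 1 H each → 2
  1 × C: 3 H
  1 × C: 2 H
  1 × C: no H
  1 × F: no H
  1 × N: no H
  1 × O: no H
  1 × S (aromatic): no H
  Total hydrogens = 14.
Molecular formula: C15H14Br2FNO3S

C15H14Br2FNO3S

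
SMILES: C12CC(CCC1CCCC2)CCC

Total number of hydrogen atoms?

Hydrogens are implicit in SMILES; fill each atom to its normal valence:
  9 × C: 2 H each → 18
  3 × C: 1 H each → 3
  1 × C: 3 H
  Total hydrogens = 24.

24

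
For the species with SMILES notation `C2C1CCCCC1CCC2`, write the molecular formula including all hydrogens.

Heavy atoms from the SMILES: 10 C.
Implicit hydrogens by atom environment:
  8 × C: 2 H each → 16
  2 × C: 1 H each → 2
  Total hydrogens = 18.
Molecular formula: C10H18

C10H18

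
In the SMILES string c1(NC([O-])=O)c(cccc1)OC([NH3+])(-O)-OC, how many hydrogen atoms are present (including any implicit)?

Hydrogens are implicit in SMILES; fill each atom to its normal valence:
  4 × C (aromatic): 1 H each → 4
  3 × O: no H
  2 × C (aromatic): no H
  2 × C: no H
  1 × C: 3 H
  1 × N (charge +1): 3 H
  1 × N: 1 H
  1 × O: 1 H
  1 × O (charge -1): no H
  Total hydrogens = 12.

12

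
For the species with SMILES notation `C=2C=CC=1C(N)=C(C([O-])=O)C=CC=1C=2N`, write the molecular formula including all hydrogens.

Heavy atoms from the SMILES: 11 C, 2 N, 2 O.
Implicit hydrogens by atom environment:
  5 × C (aromatic): 1 H each → 5
  5 × C (aromatic): no H
  2 × N: 2 H each → 4
  1 × C: no H
  1 × O: no H
  1 × O (charge -1): no H
  Total hydrogens = 9.
Net charge -1.
Molecular formula: C11H9N2O2-

C11H9N2O2-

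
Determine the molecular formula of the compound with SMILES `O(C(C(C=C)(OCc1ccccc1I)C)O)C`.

C13H17IO3

Heavy atoms from the SMILES: 13 C, 1 I, 3 O.
Implicit hydrogens by atom environment:
  4 × C (aromatic): 1 H each → 4
  2 × C: 3 H each → 6
  2 × C: 2 H each → 4
  2 × C: 1 H each → 2
  2 × C (aromatic): no H
  2 × O: no H
  1 × C: no H
  1 × I: no H
  1 × O: 1 H
  Total hydrogens = 17.
Molecular formula: C13H17IO3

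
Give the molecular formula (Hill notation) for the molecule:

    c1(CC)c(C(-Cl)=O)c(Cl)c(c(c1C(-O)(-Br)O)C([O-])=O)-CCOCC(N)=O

C15H15BrCl2NO7-

Heavy atoms from the SMILES: 1 Br, 15 C, 2 Cl, 1 N, 7 O.
Implicit hydrogens by atom environment:
  6 × C (aromatic): no H
  4 × C: 2 H each → 8
  4 × C: no H
  4 × O: no H
  2 × Cl: no H
  2 × O: 1 H each → 2
  1 × Br: no H
  1 × C: 3 H
  1 × N: 2 H
  1 × O (charge -1): no H
  Total hydrogens = 15.
Net charge -1.
Molecular formula: C15H15BrCl2NO7-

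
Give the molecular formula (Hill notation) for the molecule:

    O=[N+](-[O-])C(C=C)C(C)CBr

Heavy atoms from the SMILES: 1 Br, 6 C, 1 N, 2 O.
Implicit hydrogens by atom environment:
  3 × C: 1 H each → 3
  2 × C: 2 H each → 4
  1 × Br: no H
  1 × C: 3 H
  1 × N (charge +1): no H
  1 × O: no H
  1 × O (charge -1): no H
  Total hydrogens = 10.
Molecular formula: C6H10BrNO2

C6H10BrNO2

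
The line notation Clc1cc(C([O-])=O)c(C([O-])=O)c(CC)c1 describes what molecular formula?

Heavy atoms from the SMILES: 10 C, 1 Cl, 4 O.
Implicit hydrogens by atom environment:
  4 × C (aromatic): no H
  2 × C (aromatic): 1 H each → 2
  2 × C: no H
  2 × O: no H
  2 × O (charge -1): no H
  1 × C: 3 H
  1 × C: 2 H
  1 × Cl: no H
  Total hydrogens = 7.
Net charge -2.
Molecular formula: [C10H7ClO4]2-

[C10H7ClO4]2-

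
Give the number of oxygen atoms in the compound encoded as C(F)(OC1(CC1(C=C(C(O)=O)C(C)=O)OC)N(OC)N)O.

The symbol for oxygen appears 7 times in the SMILES.

7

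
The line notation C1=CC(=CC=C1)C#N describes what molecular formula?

C7H5N

Heavy atoms from the SMILES: 7 C, 1 N.
Implicit hydrogens by atom environment:
  5 × C (aromatic): 1 H each → 5
  1 × C (aromatic): no H
  1 × C: no H
  1 × N: no H
  Total hydrogens = 5.
Molecular formula: C7H5N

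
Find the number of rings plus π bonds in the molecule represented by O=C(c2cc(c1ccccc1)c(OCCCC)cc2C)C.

9

Molecular formula from the SMILES: C19H22O2.
DoU = (2C + 2 + N − H − X)/2 = (2·19 + 2 + 0 − 22 − 0)/2 = 18/2 = 9.
(Structurally: 2 ring(s) + 7 π bond(s) = 9.)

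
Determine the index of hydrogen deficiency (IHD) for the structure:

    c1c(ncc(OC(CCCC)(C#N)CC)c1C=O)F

Molecular formula from the SMILES: C14H17FN2O2.
DoU = (2C + 2 + N − H − X)/2 = (2·14 + 2 + 2 − 17 − 1)/2 = 14/2 = 7.
(Structurally: 1 ring(s) + 6 π bond(s) = 7.)

7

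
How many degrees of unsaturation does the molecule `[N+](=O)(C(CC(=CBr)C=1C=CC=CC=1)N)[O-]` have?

6

Molecular formula from the SMILES: C10H11BrN2O2.
DoU = (2C + 2 + N − H − X)/2 = (2·10 + 2 + 2 − 11 − 1)/2 = 12/2 = 6.
(Structurally: 1 ring(s) + 5 π bond(s) = 6.)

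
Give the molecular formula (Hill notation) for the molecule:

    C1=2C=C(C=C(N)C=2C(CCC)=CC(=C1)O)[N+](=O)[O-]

C13H14N2O3

Heavy atoms from the SMILES: 13 C, 2 N, 3 O.
Implicit hydrogens by atom environment:
  6 × C (aromatic): no H
  4 × C (aromatic): 1 H each → 4
  2 × C: 2 H each → 4
  1 × C: 3 H
  1 × N: 2 H
  1 × N (charge +1): no H
  1 × O: 1 H
  1 × O: no H
  1 × O (charge -1): no H
  Total hydrogens = 14.
Molecular formula: C13H14N2O3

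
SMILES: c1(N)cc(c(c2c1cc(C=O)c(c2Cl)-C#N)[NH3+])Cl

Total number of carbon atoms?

The symbol for carbon appears 12 times in the SMILES. Lowercase c denotes aromatic carbon and counts toward C.

12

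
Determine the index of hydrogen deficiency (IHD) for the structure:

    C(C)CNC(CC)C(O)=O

1

Molecular formula from the SMILES: C7H15NO2.
DoU = (2C + 2 + N − H − X)/2 = (2·7 + 2 + 1 − 15 − 0)/2 = 2/2 = 1.
(Structurally: 0 ring(s) + 1 π bond(s) = 1.)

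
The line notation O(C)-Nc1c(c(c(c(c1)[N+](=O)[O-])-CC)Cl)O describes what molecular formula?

C9H11ClN2O4

Heavy atoms from the SMILES: 9 C, 1 Cl, 2 N, 4 O.
Implicit hydrogens by atom environment:
  5 × C (aromatic): no H
  2 × C: 3 H each → 6
  2 × O: no H
  1 × C: 2 H
  1 × C (aromatic): 1 H
  1 × Cl: no H
  1 × N: 1 H
  1 × N (charge +1): no H
  1 × O: 1 H
  1 × O (charge -1): no H
  Total hydrogens = 11.
Molecular formula: C9H11ClN2O4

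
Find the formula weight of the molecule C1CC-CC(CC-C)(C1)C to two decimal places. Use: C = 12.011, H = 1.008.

140.27

Molecular formula: C10H20.
M = 10×12.011 + 20×1.008 = 140.27 g/mol.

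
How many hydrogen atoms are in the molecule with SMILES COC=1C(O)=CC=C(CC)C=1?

12

Hydrogens are implicit in SMILES; fill each atom to its normal valence:
  3 × C (aromatic): 1 H each → 3
  3 × C (aromatic): no H
  2 × C: 3 H each → 6
  1 × C: 2 H
  1 × O: 1 H
  1 × O: no H
  Total hydrogens = 12.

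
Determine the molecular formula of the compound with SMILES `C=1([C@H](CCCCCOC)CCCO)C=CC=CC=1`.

C16H26O2

Heavy atoms from the SMILES: 16 C, 2 O.
Implicit hydrogens by atom environment:
  8 × C: 2 H each → 16
  5 × C (aromatic): 1 H each → 5
  1 × C: 3 H
  1 × C: 1 H
  1 × C (aromatic): no H
  1 × O: 1 H
  1 × O: no H
  Total hydrogens = 26.
Molecular formula: C16H26O2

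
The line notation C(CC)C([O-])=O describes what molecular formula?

Heavy atoms from the SMILES: 4 C, 2 O.
Implicit hydrogens by atom environment:
  2 × C: 2 H each → 4
  1 × C: 3 H
  1 × C: no H
  1 × O: no H
  1 × O (charge -1): no H
  Total hydrogens = 7.
Net charge -1.
Molecular formula: C4H7O2-

C4H7O2-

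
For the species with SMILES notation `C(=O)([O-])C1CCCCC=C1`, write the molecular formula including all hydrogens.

Heavy atoms from the SMILES: 8 C, 2 O.
Implicit hydrogens by atom environment:
  4 × C: 2 H each → 8
  3 × C: 1 H each → 3
  1 × C: no H
  1 × O: no H
  1 × O (charge -1): no H
  Total hydrogens = 11.
Net charge -1.
Molecular formula: C8H11O2-

C8H11O2-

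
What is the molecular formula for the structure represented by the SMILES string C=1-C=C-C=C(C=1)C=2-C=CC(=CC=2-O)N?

Heavy atoms from the SMILES: 12 C, 1 N, 1 O.
Implicit hydrogens by atom environment:
  8 × C (aromatic): 1 H each → 8
  4 × C (aromatic): no H
  1 × N: 2 H
  1 × O: 1 H
  Total hydrogens = 11.
Molecular formula: C12H11NO

C12H11NO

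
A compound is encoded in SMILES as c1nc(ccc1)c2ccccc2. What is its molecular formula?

C11H9N

Heavy atoms from the SMILES: 11 C, 1 N.
Implicit hydrogens by atom environment:
  9 × C (aromatic): 1 H each → 9
  2 × C (aromatic): no H
  1 × N (aromatic): no H
  Total hydrogens = 9.
Molecular formula: C11H9N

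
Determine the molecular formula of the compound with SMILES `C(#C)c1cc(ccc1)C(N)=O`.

C9H7NO

Heavy atoms from the SMILES: 9 C, 1 N, 1 O.
Implicit hydrogens by atom environment:
  4 × C (aromatic): 1 H each → 4
  2 × C (aromatic): no H
  2 × C: no H
  1 × C: 1 H
  1 × N: 2 H
  1 × O: no H
  Total hydrogens = 7.
Molecular formula: C9H7NO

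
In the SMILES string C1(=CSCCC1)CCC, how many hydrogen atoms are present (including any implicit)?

14

Hydrogens are implicit in SMILES; fill each atom to its normal valence:
  5 × C: 2 H each → 10
  1 × C: 3 H
  1 × C: 1 H
  1 × C: no H
  1 × S: no H
  Total hydrogens = 14.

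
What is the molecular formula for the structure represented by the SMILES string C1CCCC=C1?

Heavy atoms from the SMILES: 6 C.
Implicit hydrogens by atom environment:
  4 × C: 2 H each → 8
  2 × C: 1 H each → 2
  Total hydrogens = 10.
Molecular formula: C6H10

C6H10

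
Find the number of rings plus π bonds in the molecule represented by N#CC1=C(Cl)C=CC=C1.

6

Molecular formula from the SMILES: C7H4ClN.
DoU = (2C + 2 + N − H − X)/2 = (2·7 + 2 + 1 − 4 − 1)/2 = 12/2 = 6.
(Structurally: 1 ring(s) + 5 π bond(s) = 6.)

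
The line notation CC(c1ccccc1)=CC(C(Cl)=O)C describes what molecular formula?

Heavy atoms from the SMILES: 12 C, 1 Cl, 1 O.
Implicit hydrogens by atom environment:
  5 × C (aromatic): 1 H each → 5
  2 × C: 3 H each → 6
  2 × C: 1 H each → 2
  2 × C: no H
  1 × C (aromatic): no H
  1 × Cl: no H
  1 × O: no H
  Total hydrogens = 13.
Molecular formula: C12H13ClO

C12H13ClO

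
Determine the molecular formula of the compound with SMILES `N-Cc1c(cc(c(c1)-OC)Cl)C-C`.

Heavy atoms from the SMILES: 10 C, 1 Cl, 1 N, 1 O.
Implicit hydrogens by atom environment:
  4 × C (aromatic): no H
  2 × C: 3 H each → 6
  2 × C: 2 H each → 4
  2 × C (aromatic): 1 H each → 2
  1 × Cl: no H
  1 × N: 2 H
  1 × O: no H
  Total hydrogens = 14.
Molecular formula: C10H14ClNO

C10H14ClNO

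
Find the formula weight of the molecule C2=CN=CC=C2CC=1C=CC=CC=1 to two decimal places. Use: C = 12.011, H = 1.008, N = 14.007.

169.23

Molecular formula: C12H11N.
M = 12×12.011 + 11×1.008 + 1×14.007 = 169.23 g/mol.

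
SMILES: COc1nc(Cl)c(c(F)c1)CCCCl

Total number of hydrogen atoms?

10

Hydrogens are implicit in SMILES; fill each atom to its normal valence:
  4 × C (aromatic): no H
  3 × C: 2 H each → 6
  2 × Cl: no H
  1 × C: 3 H
  1 × C (aromatic): 1 H
  1 × F: no H
  1 × N (aromatic): no H
  1 × O: no H
  Total hydrogens = 10.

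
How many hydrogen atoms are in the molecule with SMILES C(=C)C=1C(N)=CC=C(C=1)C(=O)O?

9

Hydrogens are implicit in SMILES; fill each atom to its normal valence:
  3 × C (aromatic): 1 H each → 3
  3 × C (aromatic): no H
  1 × C: 2 H
  1 × C: 1 H
  1 × C: no H
  1 × N: 2 H
  1 × O: 1 H
  1 × O: no H
  Total hydrogens = 9.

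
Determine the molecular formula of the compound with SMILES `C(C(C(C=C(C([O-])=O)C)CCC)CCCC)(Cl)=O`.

C14H22ClO3-

Heavy atoms from the SMILES: 14 C, 1 Cl, 3 O.
Implicit hydrogens by atom environment:
  5 × C: 2 H each → 10
  3 × C: 3 H each → 9
  3 × C: 1 H each → 3
  3 × C: no H
  2 × O: no H
  1 × Cl: no H
  1 × O (charge -1): no H
  Total hydrogens = 22.
Net charge -1.
Molecular formula: C14H22ClO3-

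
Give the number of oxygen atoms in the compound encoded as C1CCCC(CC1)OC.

1

The symbol for oxygen appears 1 time in the SMILES.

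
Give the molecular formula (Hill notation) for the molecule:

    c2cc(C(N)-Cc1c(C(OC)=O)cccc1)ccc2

C16H17NO2

Heavy atoms from the SMILES: 16 C, 1 N, 2 O.
Implicit hydrogens by atom environment:
  9 × C (aromatic): 1 H each → 9
  3 × C (aromatic): no H
  2 × O: no H
  1 × C: 3 H
  1 × C: 2 H
  1 × C: 1 H
  1 × C: no H
  1 × N: 2 H
  Total hydrogens = 17.
Molecular formula: C16H17NO2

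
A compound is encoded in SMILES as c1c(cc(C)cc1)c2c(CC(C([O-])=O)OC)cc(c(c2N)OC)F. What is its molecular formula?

C18H19FNO4-

Heavy atoms from the SMILES: 18 C, 1 F, 1 N, 4 O.
Implicit hydrogens by atom environment:
  7 × C (aromatic): no H
  5 × C (aromatic): 1 H each → 5
  3 × C: 3 H each → 9
  3 × O: no H
  1 × C: 2 H
  1 × C: 1 H
  1 × C: no H
  1 × F: no H
  1 × N: 2 H
  1 × O (charge -1): no H
  Total hydrogens = 19.
Net charge -1.
Molecular formula: C18H19FNO4-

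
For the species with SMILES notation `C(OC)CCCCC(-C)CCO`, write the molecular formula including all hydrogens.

Heavy atoms from the SMILES: 10 C, 2 O.
Implicit hydrogens by atom environment:
  7 × C: 2 H each → 14
  2 × C: 3 H each → 6
  1 × C: 1 H
  1 × O: 1 H
  1 × O: no H
  Total hydrogens = 22.
Molecular formula: C10H22O2

C10H22O2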